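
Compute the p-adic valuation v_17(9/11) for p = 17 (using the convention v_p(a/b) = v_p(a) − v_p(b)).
v_17(9/11) = 0

Factor powers of 17 from the numerator and denominator of the reduced fraction: 9 = 17^0 · 9 and 11 = 17^0 · 11. Apply v_p(a/b) = v_p(a) − v_p(b): v_17(9/11) = 0 − 0 = 0.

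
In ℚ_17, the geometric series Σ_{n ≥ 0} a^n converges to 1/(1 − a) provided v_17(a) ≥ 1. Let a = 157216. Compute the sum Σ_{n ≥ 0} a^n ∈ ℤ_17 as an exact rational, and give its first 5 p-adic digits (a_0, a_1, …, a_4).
Σ a^n = 1/(1 − a) = -1/157215;  first 5 digits = (1, 0, 0, 15, 1)

v_17(a) = 3 ≥ 1, so the series converges in ℤ_17 to 1/(1 − a) = 1/(1 − 157216) = -1/157215. Expand this rational in ℤ_17: compute digits iteratively via d_i = x_i mod 17, x_{i+1} = (x_i − d_i)/17. The first 5 digits are (1, 0, 0, 15, 1).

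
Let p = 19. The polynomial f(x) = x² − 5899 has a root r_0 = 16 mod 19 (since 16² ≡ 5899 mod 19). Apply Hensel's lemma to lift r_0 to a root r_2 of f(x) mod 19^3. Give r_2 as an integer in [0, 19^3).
r_2 = 2505 (mod 6859)

Hensel's recurrence: r_{i+1} = r_i − f(r_i)·(f′(r_i))^{-1} mod 19^{i+2}, with f′(x) = 2x. Iterate:
  r_0 = 16 (mod 19)
  r_1 = 339 (mod 361)
  r_2 = 2505 (mod 6859)
Final: r_2 = 2505, and one checks f(r_2) ≡ 0 mod 19^3.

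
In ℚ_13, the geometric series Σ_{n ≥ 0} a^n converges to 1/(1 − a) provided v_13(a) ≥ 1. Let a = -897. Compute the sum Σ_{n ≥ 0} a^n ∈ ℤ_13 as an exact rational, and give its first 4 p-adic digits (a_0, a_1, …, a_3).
Σ a^n = 1/(1 − a) = 1/898;  first 4 digits = (1, 9, 10, 2)

v_13(a) = 1 ≥ 1, so the series converges in ℤ_13 to 1/(1 − a) = 1/(1 − (-897)) = 1/898. Expand this rational in ℤ_13: compute digits iteratively via d_i = x_i mod 13, x_{i+1} = (x_i − d_i)/13. The first 4 digits are (1, 9, 10, 2).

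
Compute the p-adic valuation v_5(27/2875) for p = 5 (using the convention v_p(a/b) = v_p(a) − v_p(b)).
v_5(27/2875) = -3

Factor powers of 5 from the numerator and denominator of the reduced fraction: 27 = 5^0 · 27 and 2875 = 5^3 · 23. Apply v_p(a/b) = v_p(a) − v_p(b): v_5(27/2875) = 0 − 3 = -3.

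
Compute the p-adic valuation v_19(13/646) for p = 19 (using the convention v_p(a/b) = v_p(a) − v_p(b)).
v_19(13/646) = -1

Factor powers of 19 from the numerator and denominator of the reduced fraction: 13 = 19^0 · 13 and 646 = 19^1 · 34. Apply v_p(a/b) = v_p(a) − v_p(b): v_19(13/646) = 0 − 1 = -1.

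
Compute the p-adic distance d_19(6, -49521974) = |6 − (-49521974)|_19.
d_19(6, -49521974) = 1/2476099

Step 1 — x − y = 6 − (-49521974) = 49521980. Step 2 — v_19(49521980) = 5 (factor: 49521980 = (19^5 · 20); the sign does not affect v_p). Step 3 — |x − y|_19 = 19^{-5} = 1/2476099.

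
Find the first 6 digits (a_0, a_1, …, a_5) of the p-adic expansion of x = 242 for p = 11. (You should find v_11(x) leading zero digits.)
(a_0, …, a_5) = (0, 0, 2, 0, 0, 0)

v_11(242) = 2, so a_0 = ... = a_1 = 0. Factor out: x = 11^2 · u with u = 2 a unit in ℤ_11. Expand u iteratively via a_{v+i} = u_i mod 11, u_{i+1} = (u_i − a_{v+i})/11:
  u_0 = 2;  a_2 = 2;  u_1 = (u_0 − 2)/11 = 0
  u_1 = 0;  a_3 = 0;  u_2 = (u_1 − 0)/11 = 0
  u_2 = 0;  a_4 = 0;  u_3 = (u_2 − 0)/11 = 0
  u_3 = 0;  a_5 = 0;  u_4 = (u_3 − 0)/11 = 0
Digits: (0, 0, 2, 0, 0, 0).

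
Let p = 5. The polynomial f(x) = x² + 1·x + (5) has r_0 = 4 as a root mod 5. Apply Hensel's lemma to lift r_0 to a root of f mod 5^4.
r_3 = 279 (mod 625)

Hensel: r_{i+1} = r_i − f(r_i)·(f′(r_i))^{-1} mod 5^{i+2}, f′(x) = 2x + 1. Iterate:
  r_0 = 4 (mod 5)
  r_1 = 4 (mod 25)
  r_2 = 29 (mod 125)
  r_3 = 279 (mod 625)
Final: r = 279 satisfies f(r) ≡ 0 mod 5^4.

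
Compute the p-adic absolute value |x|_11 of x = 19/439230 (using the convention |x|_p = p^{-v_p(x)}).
|19/439230|_11 = 14641

Step 1 — compute v_11(x) by factoring powers of 11 out of the numerator and denominator: v_11(19/439230) = -4. Step 2 — apply |x|_p = p^{-v_p(x)} = 11^{4} = 14641.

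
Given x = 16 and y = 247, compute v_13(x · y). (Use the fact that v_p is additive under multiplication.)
v_13(3952) = 1

v_p(x) = 0 (factor: 16 = 13^0 · 16); v_p(y) = 1 (factor: 247 = 13^1 · 19). Additivity: v_p(xy) = v_p(x) + v_p(y) = 0 + 1 = 1. (Direct check: xy = 3952 = 13^1 · (304).)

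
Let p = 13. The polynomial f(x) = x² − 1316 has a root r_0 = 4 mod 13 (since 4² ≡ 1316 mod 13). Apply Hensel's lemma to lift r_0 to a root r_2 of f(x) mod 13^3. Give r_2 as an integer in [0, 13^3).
r_2 = 1603 (mod 2197)

Hensel's recurrence: r_{i+1} = r_i − f(r_i)·(f′(r_i))^{-1} mod 13^{i+2}, with f′(x) = 2x. Iterate:
  r_0 = 4 (mod 13)
  r_1 = 82 (mod 169)
  r_2 = 1603 (mod 2197)
Final: r_2 = 1603, and one checks f(r_2) ≡ 0 mod 13^3.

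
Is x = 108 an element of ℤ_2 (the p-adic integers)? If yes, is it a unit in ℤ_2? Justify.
x ∈ ℤ_2 but not a unit; v_2(x) = 2 > 0

ℤ_2 = {x ∈ ℚ_2 : v_2(x) ≥ 0} and ℤ_2^× = {x ∈ ℤ_2 : v_2(x) = 0}. Here v_2(108) = v_2(num) − v_2(den) = 2; compare against these criteria.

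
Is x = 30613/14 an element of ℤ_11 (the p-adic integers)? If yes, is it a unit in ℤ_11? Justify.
x ∈ ℤ_11 but not a unit; v_11(x) = 3 > 0

ℤ_11 = {x ∈ ℚ_11 : v_11(x) ≥ 0} and ℤ_11^× = {x ∈ ℤ_11 : v_11(x) = 0}. Here v_11(30613/14) = v_11(num) − v_11(den) = 3; compare against these criteria.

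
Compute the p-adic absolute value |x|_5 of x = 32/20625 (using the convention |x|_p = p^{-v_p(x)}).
|32/20625|_5 = 625

Step 1 — compute v_5(x) by factoring powers of 5 out of the numerator and denominator: v_5(32/20625) = -4. Step 2 — apply |x|_p = p^{-v_p(x)} = 5^{4} = 625.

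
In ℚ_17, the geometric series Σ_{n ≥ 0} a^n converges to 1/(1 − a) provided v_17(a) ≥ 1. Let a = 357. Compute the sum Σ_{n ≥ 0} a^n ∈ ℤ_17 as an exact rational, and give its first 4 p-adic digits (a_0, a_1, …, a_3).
Σ a^n = 1/(1 − a) = -1/356;  first 4 digits = (1, 4, 0, 5)

v_17(a) = 1 ≥ 1, so the series converges in ℤ_17 to 1/(1 − a) = 1/(1 − 357) = -1/356. Expand this rational in ℤ_17: compute digits iteratively via d_i = x_i mod 17, x_{i+1} = (x_i − d_i)/17. The first 4 digits are (1, 4, 0, 5).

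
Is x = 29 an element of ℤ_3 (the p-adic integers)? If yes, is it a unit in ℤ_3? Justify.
x ∈ ℤ_3^× (unit); v_3(x) = 0

ℤ_3 = {x ∈ ℚ_3 : v_3(x) ≥ 0} and ℤ_3^× = {x ∈ ℤ_3 : v_3(x) = 0}. Here v_3(29) = v_3(num) − v_3(den) = 0; compare against these criteria.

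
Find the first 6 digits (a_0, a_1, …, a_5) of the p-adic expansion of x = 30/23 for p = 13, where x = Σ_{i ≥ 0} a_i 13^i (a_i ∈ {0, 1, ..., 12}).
(a_0, …, a_5) = (3, 1, 5, 3, 2, 10)

v_13(30/23) = 0 (numerator and denominator both coprime to 13), so x ∈ ℤ_13^×. Compute digits iteratively via a_i = x_i mod 13, x_{i+1} = (x_i − a_i)/13, with x_0 = x:
  x_0 = 30/23;  a_0 = 3;  x_1 = (x_0 − 3)/13 = -3/23
  x_1 = -3/23;  a_1 = 1;  x_2 = (x_1 − 1)/13 = -2/23
  x_2 = -2/23;  a_2 = 5;  x_3 = (x_2 − 5)/13 = -9/23
  x_3 = -9/23;  a_3 = 3;  x_4 = (x_3 − 3)/13 = -6/23
  x_4 = -6/23;  a_4 = 2;  x_5 = (x_4 − 2)/13 = -4/23
  x_5 = -4/23;  a_5 = 10;  x_6 = (x_5 − 10)/13 = -18/23
Digits: (3, 1, 5, 3, 2, 10).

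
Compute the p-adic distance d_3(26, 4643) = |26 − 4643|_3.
d_3(26, 4643) = 1/243

Step 1 — x − y = 26 − 4643 = -4617. Step 2 — v_3(-4617) = 5 (factor: -4617 = −(3^5 · 19); the sign does not affect v_p). Step 3 — |x − y|_3 = 3^{-5} = 1/243.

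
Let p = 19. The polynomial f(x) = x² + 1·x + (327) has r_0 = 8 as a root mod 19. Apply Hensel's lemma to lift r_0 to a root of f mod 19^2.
r_1 = 27 (mod 361)

Hensel: r_{i+1} = r_i − f(r_i)·(f′(r_i))^{-1} mod 19^{i+2}, f′(x) = 2x + 1. Iterate:
  r_0 = 8 (mod 19)
  r_1 = 27 (mod 361)
Final: r = 27 satisfies f(r) ≡ 0 mod 19^2.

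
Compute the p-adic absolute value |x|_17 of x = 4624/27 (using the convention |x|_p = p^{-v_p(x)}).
|4624/27|_17 = 1/289

Step 1 — compute v_17(x) by factoring powers of 17 out of the numerator and denominator: v_17(4624/27) = 2. Step 2 — apply |x|_p = p^{-v_p(x)} = 17^{-2} = 1/289.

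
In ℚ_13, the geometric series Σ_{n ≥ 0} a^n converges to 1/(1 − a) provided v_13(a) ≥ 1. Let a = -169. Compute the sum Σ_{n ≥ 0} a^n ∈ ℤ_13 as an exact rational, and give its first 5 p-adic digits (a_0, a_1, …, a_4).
Σ a^n = 1/(1 − a) = 1/170;  first 5 digits = (1, 0, 12, 12, 0)

v_13(a) = 2 ≥ 1, so the series converges in ℤ_13 to 1/(1 − a) = 1/(1 − (-169)) = 1/170. Expand this rational in ℤ_13: compute digits iteratively via d_i = x_i mod 13, x_{i+1} = (x_i − d_i)/13. The first 5 digits are (1, 0, 12, 12, 0).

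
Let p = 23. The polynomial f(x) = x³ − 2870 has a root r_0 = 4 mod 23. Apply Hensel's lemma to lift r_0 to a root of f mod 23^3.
r_2 = 9342 (mod 12167)

Hensel: r_{i+1} = r_i − f(r_i)/f′(r_i) mod 23^{i+2}, where f′(x) = 3x². Iterate:
  r_0 = 4 (mod 23)
  r_1 = 349 (mod 529)
  r_2 = 9342 (mod 12167)
Final: r = 9342 with f(r) ≡ 0 mod 23^3.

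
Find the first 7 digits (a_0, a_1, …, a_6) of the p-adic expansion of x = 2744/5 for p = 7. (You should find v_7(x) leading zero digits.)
(a_0, …, a_6) = (0, 0, 0, 3, 4, 5, 2)

v_7(2744/5) = 3, so a_0 = ... = a_2 = 0. Factor out: x = 7^3 · u with u = 8/5 a unit in ℤ_7. Expand u iteratively via a_{v+i} = u_i mod 7, u_{i+1} = (u_i − a_{v+i})/7:
  u_0 = 8/5;  a_3 = 3;  u_1 = (u_0 − 3)/7 = -1/5
  u_1 = -1/5;  a_4 = 4;  u_2 = (u_1 − 4)/7 = -3/5
  u_2 = -3/5;  a_5 = 5;  u_3 = (u_2 − 5)/7 = -4/5
  u_3 = -4/5;  a_6 = 2;  u_4 = (u_3 − 2)/7 = -2/5
Digits: (0, 0, 0, 3, 4, 5, 2).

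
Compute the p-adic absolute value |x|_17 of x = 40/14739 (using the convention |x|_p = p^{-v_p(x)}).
|40/14739|_17 = 4913

Step 1 — compute v_17(x) by factoring powers of 17 out of the numerator and denominator: v_17(40/14739) = -3. Step 2 — apply |x|_p = p^{-v_p(x)} = 17^{3} = 4913.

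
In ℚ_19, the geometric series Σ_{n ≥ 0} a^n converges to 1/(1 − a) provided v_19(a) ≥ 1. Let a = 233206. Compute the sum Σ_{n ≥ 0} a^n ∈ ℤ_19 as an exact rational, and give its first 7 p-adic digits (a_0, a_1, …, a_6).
Σ a^n = 1/(1 − a) = -1/233205;  first 7 digits = (1, 0, 0, 15, 1, 0, 16)

v_19(a) = 3 ≥ 1, so the series converges in ℤ_19 to 1/(1 − a) = 1/(1 − 233206) = -1/233205. Expand this rational in ℤ_19: compute digits iteratively via d_i = x_i mod 19, x_{i+1} = (x_i − d_i)/19. The first 7 digits are (1, 0, 0, 15, 1, 0, 16).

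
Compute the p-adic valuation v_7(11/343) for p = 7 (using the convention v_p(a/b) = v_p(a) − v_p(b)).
v_7(11/343) = -3

Factor powers of 7 from the numerator and denominator of the reduced fraction: 11 = 7^0 · 11 and 343 = 7^3 · 1. Apply v_p(a/b) = v_p(a) − v_p(b): v_7(11/343) = 0 − 3 = -3.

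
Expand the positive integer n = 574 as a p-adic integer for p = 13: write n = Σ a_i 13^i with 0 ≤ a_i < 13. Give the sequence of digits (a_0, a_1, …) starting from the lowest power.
(a_0, a_1, …) = (2, 5, 3)

Repeated division by 13 gives the digits low-to-high: 574 = 2 + 5·13^1 + 3·13^2. Digit sequence: (2, 5, 3).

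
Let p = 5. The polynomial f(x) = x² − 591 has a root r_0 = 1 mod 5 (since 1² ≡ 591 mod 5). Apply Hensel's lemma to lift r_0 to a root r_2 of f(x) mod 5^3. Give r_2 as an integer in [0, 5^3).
r_2 = 96 (mod 125)

Hensel's recurrence: r_{i+1} = r_i − f(r_i)·(f′(r_i))^{-1} mod 5^{i+2}, with f′(x) = 2x. Iterate:
  r_0 = 1 (mod 5)
  r_1 = 21 (mod 25)
  r_2 = 96 (mod 125)
Final: r_2 = 96, and one checks f(r_2) ≡ 0 mod 5^3.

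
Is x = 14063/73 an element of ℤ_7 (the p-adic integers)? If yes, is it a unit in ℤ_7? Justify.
x ∈ ℤ_7 but not a unit; v_7(x) = 3 > 0

ℤ_7 = {x ∈ ℚ_7 : v_7(x) ≥ 0} and ℤ_7^× = {x ∈ ℤ_7 : v_7(x) = 0}. Here v_7(14063/73) = v_7(num) − v_7(den) = 3; compare against these criteria.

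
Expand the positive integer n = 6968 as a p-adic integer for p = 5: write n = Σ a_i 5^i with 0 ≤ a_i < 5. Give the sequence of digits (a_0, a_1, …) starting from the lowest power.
(a_0, a_1, …) = (3, 3, 3, 0, 1, 2)

Repeated division by 5 gives the digits low-to-high: 6968 = 3 + 3·5^1 + 3·5^2 + 1·5^4 + 2·5^5. Digit sequence: (3, 3, 3, 0, 1, 2).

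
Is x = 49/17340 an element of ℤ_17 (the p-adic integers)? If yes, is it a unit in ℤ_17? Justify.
x ∉ ℤ_17 (v_17(x) = -2 < 0)

ℤ_17 = {x ∈ ℚ_17 : v_17(x) ≥ 0} and ℤ_17^× = {x ∈ ℤ_17 : v_17(x) = 0}. Here v_17(49/17340) = v_17(num) − v_17(den) = -2; compare against these criteria.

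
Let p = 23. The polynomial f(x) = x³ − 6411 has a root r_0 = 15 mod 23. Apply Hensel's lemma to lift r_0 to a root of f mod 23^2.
r_1 = 130 (mod 529)

Hensel: r_{i+1} = r_i − f(r_i)/f′(r_i) mod 23^{i+2}, where f′(x) = 3x². Iterate:
  r_0 = 15 (mod 23)
  r_1 = 130 (mod 529)
Final: r = 130 with f(r) ≡ 0 mod 23^2.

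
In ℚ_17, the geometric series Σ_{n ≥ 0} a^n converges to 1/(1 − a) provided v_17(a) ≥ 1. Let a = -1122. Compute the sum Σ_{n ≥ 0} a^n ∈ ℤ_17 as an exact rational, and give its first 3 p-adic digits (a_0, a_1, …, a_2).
Σ a^n = 1/(1 − a) = 1/1123;  first 3 digits = (1, 2, 0)

v_17(a) = 1 ≥ 1, so the series converges in ℤ_17 to 1/(1 − a) = 1/(1 − (-1122)) = 1/1123. Expand this rational in ℤ_17: compute digits iteratively via d_i = x_i mod 17, x_{i+1} = (x_i − d_i)/17. The first 3 digits are (1, 2, 0).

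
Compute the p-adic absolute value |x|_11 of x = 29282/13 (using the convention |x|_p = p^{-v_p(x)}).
|29282/13|_11 = 1/14641

Step 1 — compute v_11(x) by factoring powers of 11 out of the numerator and denominator: v_11(29282/13) = 4. Step 2 — apply |x|_p = p^{-v_p(x)} = 11^{-4} = 1/14641.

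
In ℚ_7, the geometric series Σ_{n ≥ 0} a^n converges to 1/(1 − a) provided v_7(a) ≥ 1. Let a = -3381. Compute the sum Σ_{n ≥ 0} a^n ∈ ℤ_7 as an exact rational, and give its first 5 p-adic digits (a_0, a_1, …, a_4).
Σ a^n = 1/(1 − a) = 1/3382;  first 5 digits = (1, 0, 1, 4, 6)

v_7(a) = 2 ≥ 1, so the series converges in ℤ_7 to 1/(1 − a) = 1/(1 − (-3381)) = 1/3382. Expand this rational in ℤ_7: compute digits iteratively via d_i = x_i mod 7, x_{i+1} = (x_i − d_i)/7. The first 5 digits are (1, 0, 1, 4, 6).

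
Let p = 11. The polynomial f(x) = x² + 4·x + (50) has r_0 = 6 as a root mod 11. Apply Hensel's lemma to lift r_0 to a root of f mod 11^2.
r_1 = 105 (mod 121)

Hensel: r_{i+1} = r_i − f(r_i)·(f′(r_i))^{-1} mod 11^{i+2}, f′(x) = 2x + 4. Iterate:
  r_0 = 6 (mod 11)
  r_1 = 105 (mod 121)
Final: r = 105 satisfies f(r) ≡ 0 mod 11^2.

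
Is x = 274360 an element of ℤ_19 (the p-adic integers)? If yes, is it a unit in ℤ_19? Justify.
x ∈ ℤ_19 but not a unit; v_19(x) = 3 > 0

ℤ_19 = {x ∈ ℚ_19 : v_19(x) ≥ 0} and ℤ_19^× = {x ∈ ℤ_19 : v_19(x) = 0}. Here v_19(274360) = v_19(num) − v_19(den) = 3; compare against these criteria.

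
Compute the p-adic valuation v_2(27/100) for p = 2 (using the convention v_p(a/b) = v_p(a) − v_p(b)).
v_2(27/100) = -2

Factor powers of 2 from the numerator and denominator of the reduced fraction: 27 = 2^0 · 27 and 100 = 2^2 · 25. Apply v_p(a/b) = v_p(a) − v_p(b): v_2(27/100) = 0 − 2 = -2.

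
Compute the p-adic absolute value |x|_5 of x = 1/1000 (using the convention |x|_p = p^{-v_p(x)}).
|1/1000|_5 = 125

Step 1 — compute v_5(x) by factoring powers of 5 out of the numerator and denominator: v_5(1/1000) = -3. Step 2 — apply |x|_p = p^{-v_p(x)} = 5^{3} = 125.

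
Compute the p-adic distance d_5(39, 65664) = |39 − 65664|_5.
d_5(39, 65664) = 1/3125

Step 1 — x − y = 39 − 65664 = -65625. Step 2 — v_5(-65625) = 5 (factor: -65625 = −(5^5 · 21); the sign does not affect v_p). Step 3 — |x − y|_5 = 5^{-5} = 1/3125.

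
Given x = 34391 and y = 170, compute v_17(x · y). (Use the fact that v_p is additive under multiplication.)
v_17(5846470) = 4

v_p(x) = 3 (factor: 34391 = 17^3 · 7); v_p(y) = 1 (factor: 170 = 17^1 · 10). Additivity: v_p(xy) = v_p(x) + v_p(y) = 3 + 1 = 4. (Direct check: xy = 5846470 = 17^4 · (70).)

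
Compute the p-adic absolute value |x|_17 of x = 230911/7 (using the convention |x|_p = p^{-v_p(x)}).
|230911/7|_17 = 1/4913

Step 1 — compute v_17(x) by factoring powers of 17 out of the numerator and denominator: v_17(230911/7) = 3. Step 2 — apply |x|_p = p^{-v_p(x)} = 17^{-3} = 1/4913.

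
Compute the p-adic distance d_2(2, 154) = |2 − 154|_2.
d_2(2, 154) = 1/8

Step 1 — x − y = 2 − 154 = -152. Step 2 — v_2(-152) = 3 (factor: -152 = −(2^3 · 19); the sign does not affect v_p). Step 3 — |x − y|_2 = 2^{-3} = 1/8.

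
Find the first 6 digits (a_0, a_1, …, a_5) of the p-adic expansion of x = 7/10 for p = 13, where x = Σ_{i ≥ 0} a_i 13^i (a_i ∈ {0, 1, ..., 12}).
(a_0, …, a_5) = (2, 9, 11, 3, 1, 9)

v_13(7/10) = 0 (numerator and denominator both coprime to 13), so x ∈ ℤ_13^×. Compute digits iteratively via a_i = x_i mod 13, x_{i+1} = (x_i − a_i)/13, with x_0 = x:
  x_0 = 7/10;  a_0 = 2;  x_1 = (x_0 − 2)/13 = -1/10
  x_1 = -1/10;  a_1 = 9;  x_2 = (x_1 − 9)/13 = -7/10
  x_2 = -7/10;  a_2 = 11;  x_3 = (x_2 − 11)/13 = -9/10
  x_3 = -9/10;  a_3 = 3;  x_4 = (x_3 − 3)/13 = -3/10
  x_4 = -3/10;  a_4 = 1;  x_5 = (x_4 − 1)/13 = -1/10
  x_5 = -1/10;  a_5 = 9;  x_6 = (x_5 − 9)/13 = -7/10
Digits: (2, 9, 11, 3, 1, 9).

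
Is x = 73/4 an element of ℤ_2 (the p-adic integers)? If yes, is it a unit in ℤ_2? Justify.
x ∉ ℤ_2 (v_2(x) = -2 < 0)

ℤ_2 = {x ∈ ℚ_2 : v_2(x) ≥ 0} and ℤ_2^× = {x ∈ ℤ_2 : v_2(x) = 0}. Here v_2(73/4) = v_2(num) − v_2(den) = -2; compare against these criteria.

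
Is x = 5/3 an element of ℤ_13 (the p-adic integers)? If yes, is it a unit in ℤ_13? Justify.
x ∈ ℤ_13^× (unit); v_13(x) = 0

ℤ_13 = {x ∈ ℚ_13 : v_13(x) ≥ 0} and ℤ_13^× = {x ∈ ℤ_13 : v_13(x) = 0}. Here v_13(5/3) = v_13(num) − v_13(den) = 0; compare against these criteria.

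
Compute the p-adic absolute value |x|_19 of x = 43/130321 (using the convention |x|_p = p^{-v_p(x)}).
|43/130321|_19 = 130321

Step 1 — compute v_19(x) by factoring powers of 19 out of the numerator and denominator: v_19(43/130321) = -4. Step 2 — apply |x|_p = p^{-v_p(x)} = 19^{4} = 130321.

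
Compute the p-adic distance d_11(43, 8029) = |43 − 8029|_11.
d_11(43, 8029) = 1/1331

Step 1 — x − y = 43 − 8029 = -7986. Step 2 — v_11(-7986) = 3 (factor: -7986 = −(11^3 · 6); the sign does not affect v_p). Step 3 — |x − y|_11 = 11^{-3} = 1/1331.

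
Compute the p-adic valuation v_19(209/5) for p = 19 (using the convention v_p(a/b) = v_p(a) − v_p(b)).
v_19(209/5) = 1

Factor powers of 19 from the numerator and denominator of the reduced fraction: 209 = 19^1 · 11 and 5 = 19^0 · 5. Apply v_p(a/b) = v_p(a) − v_p(b): v_19(209/5) = 1 − 0 = 1.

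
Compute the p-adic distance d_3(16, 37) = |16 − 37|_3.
d_3(16, 37) = 1/3

Step 1 — x − y = 16 − 37 = -21. Step 2 — v_3(-21) = 1 (factor: -21 = −(3^1 · 7); the sign does not affect v_p). Step 3 — |x − y|_3 = 3^{-1} = 1/3.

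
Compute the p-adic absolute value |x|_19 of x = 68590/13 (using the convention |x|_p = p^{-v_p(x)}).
|68590/13|_19 = 1/6859

Step 1 — compute v_19(x) by factoring powers of 19 out of the numerator and denominator: v_19(68590/13) = 3. Step 2 — apply |x|_p = p^{-v_p(x)} = 19^{-3} = 1/6859.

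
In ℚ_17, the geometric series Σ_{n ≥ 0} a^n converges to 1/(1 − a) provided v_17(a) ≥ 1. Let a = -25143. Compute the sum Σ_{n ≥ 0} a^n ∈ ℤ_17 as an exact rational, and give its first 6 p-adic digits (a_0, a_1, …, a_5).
Σ a^n = 1/(1 − a) = 1/25144;  first 6 digits = (1, 0, 15, 11, 3, 3)

v_17(a) = 2 ≥ 1, so the series converges in ℤ_17 to 1/(1 − a) = 1/(1 − (-25143)) = 1/25144. Expand this rational in ℤ_17: compute digits iteratively via d_i = x_i mod 17, x_{i+1} = (x_i − d_i)/17. The first 6 digits are (1, 0, 15, 11, 3, 3).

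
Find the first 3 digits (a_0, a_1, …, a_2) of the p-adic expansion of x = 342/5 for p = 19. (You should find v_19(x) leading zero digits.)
(a_0, …, a_2) = (0, 15, 7)

v_19(342/5) = 1, so a_0 = ... = a_0 = 0. Factor out: x = 19^1 · u with u = 18/5 a unit in ℤ_19. Expand u iteratively via a_{v+i} = u_i mod 19, u_{i+1} = (u_i − a_{v+i})/19:
  u_0 = 18/5;  a_1 = 15;  u_1 = (u_0 − 15)/19 = -3/5
  u_1 = -3/5;  a_2 = 7;  u_2 = (u_1 − 7)/19 = -2/5
Digits: (0, 15, 7).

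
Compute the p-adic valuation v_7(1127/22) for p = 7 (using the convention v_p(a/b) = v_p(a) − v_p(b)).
v_7(1127/22) = 2

Factor powers of 7 from the numerator and denominator of the reduced fraction: 1127 = 7^2 · 23 and 22 = 7^0 · 22. Apply v_p(a/b) = v_p(a) − v_p(b): v_7(1127/22) = 2 − 0 = 2.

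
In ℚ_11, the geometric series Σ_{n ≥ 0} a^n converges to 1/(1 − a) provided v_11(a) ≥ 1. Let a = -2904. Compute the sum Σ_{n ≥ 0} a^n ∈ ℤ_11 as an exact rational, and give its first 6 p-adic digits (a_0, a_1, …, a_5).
Σ a^n = 1/(1 − a) = 1/2905;  first 6 digits = (1, 0, 9, 8, 3, 8)

v_11(a) = 2 ≥ 1, so the series converges in ℤ_11 to 1/(1 − a) = 1/(1 − (-2904)) = 1/2905. Expand this rational in ℤ_11: compute digits iteratively via d_i = x_i mod 11, x_{i+1} = (x_i − d_i)/11. The first 6 digits are (1, 0, 9, 8, 3, 8).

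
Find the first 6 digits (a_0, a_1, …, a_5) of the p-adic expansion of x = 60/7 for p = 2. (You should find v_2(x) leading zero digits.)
(a_0, …, a_5) = (0, 0, 1, 0, 0, 1)

v_2(60/7) = 2, so a_0 = ... = a_1 = 0. Factor out: x = 2^2 · u with u = 15/7 a unit in ℤ_2. Expand u iteratively via a_{v+i} = u_i mod 2, u_{i+1} = (u_i − a_{v+i})/2:
  u_0 = 15/7;  a_2 = 1;  u_1 = (u_0 − 1)/2 = 4/7
  u_1 = 4/7;  a_3 = 0;  u_2 = (u_1 − 0)/2 = 2/7
  u_2 = 2/7;  a_4 = 0;  u_3 = (u_2 − 0)/2 = 1/7
  u_3 = 1/7;  a_5 = 1;  u_4 = (u_3 − 1)/2 = -3/7
Digits: (0, 0, 1, 0, 0, 1).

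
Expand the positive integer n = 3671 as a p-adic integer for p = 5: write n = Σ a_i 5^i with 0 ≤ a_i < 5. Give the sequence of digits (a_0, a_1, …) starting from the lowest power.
(a_0, a_1, …) = (1, 4, 1, 4, 0, 1)

Repeated division by 5 gives the digits low-to-high: 3671 = 1 + 4·5^1 + 1·5^2 + 4·5^3 + 1·5^5. Digit sequence: (1, 4, 1, 4, 0, 1).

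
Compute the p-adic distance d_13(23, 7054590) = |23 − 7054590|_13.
d_13(23, 7054590) = 1/371293

Step 1 — x − y = 23 − 7054590 = -7054567. Step 2 — v_13(-7054567) = 5 (factor: -7054567 = −(13^5 · 19); the sign does not affect v_p). Step 3 — |x − y|_13 = 13^{-5} = 1/371293.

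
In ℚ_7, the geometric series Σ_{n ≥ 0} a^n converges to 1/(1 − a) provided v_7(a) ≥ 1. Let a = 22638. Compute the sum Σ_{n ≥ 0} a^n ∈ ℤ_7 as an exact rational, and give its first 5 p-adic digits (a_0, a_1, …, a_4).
Σ a^n = 1/(1 − a) = -1/22637;  first 5 digits = (1, 0, 0, 3, 2)

v_7(a) = 3 ≥ 1, so the series converges in ℤ_7 to 1/(1 − a) = 1/(1 − 22638) = -1/22637. Expand this rational in ℤ_7: compute digits iteratively via d_i = x_i mod 7, x_{i+1} = (x_i − d_i)/7. The first 5 digits are (1, 0, 0, 3, 2).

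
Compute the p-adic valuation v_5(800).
v_5(800) = 2

v_5(n) is the largest exponent k such that 5^k divides n. Factor out: 800 = 5^2 · 32. (Sign doesn't affect v_p.) So v_5(800) = 2.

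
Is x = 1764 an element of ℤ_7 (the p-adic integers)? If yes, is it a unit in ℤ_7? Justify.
x ∈ ℤ_7 but not a unit; v_7(x) = 2 > 0

ℤ_7 = {x ∈ ℚ_7 : v_7(x) ≥ 0} and ℤ_7^× = {x ∈ ℤ_7 : v_7(x) = 0}. Here v_7(1764) = v_7(num) − v_7(den) = 2; compare against these criteria.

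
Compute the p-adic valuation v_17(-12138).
v_17(-12138) = 2

v_17(n) is the largest exponent k such that 17^k divides n. Factor out: -12138 = -17^2 · 42. (Sign doesn't affect v_p.) So v_17(-12138) = 2.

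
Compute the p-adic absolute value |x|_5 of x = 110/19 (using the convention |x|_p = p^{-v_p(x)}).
|110/19|_5 = 1/5

Step 1 — compute v_5(x) by factoring powers of 5 out of the numerator and denominator: v_5(110/19) = 1. Step 2 — apply |x|_p = p^{-v_p(x)} = 5^{-1} = 1/5.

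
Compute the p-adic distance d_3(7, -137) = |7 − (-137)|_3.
d_3(7, -137) = 1/9

Step 1 — x − y = 7 − (-137) = 144. Step 2 — v_3(144) = 2 (factor: 144 = (3^2 · 16); the sign does not affect v_p). Step 3 — |x − y|_3 = 3^{-2} = 1/9.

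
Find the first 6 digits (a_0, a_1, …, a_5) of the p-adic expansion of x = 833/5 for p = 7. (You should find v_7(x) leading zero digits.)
(a_0, …, a_5) = (0, 0, 2, 3, 1, 4)

v_7(833/5) = 2, so a_0 = ... = a_1 = 0. Factor out: x = 7^2 · u with u = 17/5 a unit in ℤ_7. Expand u iteratively via a_{v+i} = u_i mod 7, u_{i+1} = (u_i − a_{v+i})/7:
  u_0 = 17/5;  a_2 = 2;  u_1 = (u_0 − 2)/7 = 1/5
  u_1 = 1/5;  a_3 = 3;  u_2 = (u_1 − 3)/7 = -2/5
  u_2 = -2/5;  a_4 = 1;  u_3 = (u_2 − 1)/7 = -1/5
  u_3 = -1/5;  a_5 = 4;  u_4 = (u_3 − 4)/7 = -3/5
Digits: (0, 0, 2, 3, 1, 4).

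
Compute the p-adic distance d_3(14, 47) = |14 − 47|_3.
d_3(14, 47) = 1/3

Step 1 — x − y = 14 − 47 = -33. Step 2 — v_3(-33) = 1 (factor: -33 = −(3^1 · 11); the sign does not affect v_p). Step 3 — |x − y|_3 = 3^{-1} = 1/3.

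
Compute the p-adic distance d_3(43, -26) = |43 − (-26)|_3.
d_3(43, -26) = 1/3

Step 1 — x − y = 43 − (-26) = 69. Step 2 — v_3(69) = 1 (factor: 69 = (3^1 · 23); the sign does not affect v_p). Step 3 — |x − y|_3 = 3^{-1} = 1/3.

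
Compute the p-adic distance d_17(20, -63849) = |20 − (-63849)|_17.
d_17(20, -63849) = 1/4913

Step 1 — x − y = 20 − (-63849) = 63869. Step 2 — v_17(63869) = 3 (factor: 63869 = (17^3 · 13); the sign does not affect v_p). Step 3 — |x − y|_17 = 17^{-3} = 1/4913.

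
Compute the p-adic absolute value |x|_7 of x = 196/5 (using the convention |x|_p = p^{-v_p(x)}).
|196/5|_7 = 1/49

Step 1 — compute v_7(x) by factoring powers of 7 out of the numerator and denominator: v_7(196/5) = 2. Step 2 — apply |x|_p = p^{-v_p(x)} = 7^{-2} = 1/49.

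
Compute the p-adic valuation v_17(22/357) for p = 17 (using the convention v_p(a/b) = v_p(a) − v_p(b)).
v_17(22/357) = -1

Factor powers of 17 from the numerator and denominator of the reduced fraction: 22 = 17^0 · 22 and 357 = 17^1 · 21. Apply v_p(a/b) = v_p(a) − v_p(b): v_17(22/357) = 0 − 1 = -1.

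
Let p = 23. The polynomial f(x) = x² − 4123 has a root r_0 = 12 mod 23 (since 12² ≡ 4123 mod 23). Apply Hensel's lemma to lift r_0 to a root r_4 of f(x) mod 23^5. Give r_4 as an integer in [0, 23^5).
r_4 = 5506120 (mod 6436343)

Hensel's recurrence: r_{i+1} = r_i − f(r_i)·(f′(r_i))^{-1} mod 23^{i+2}, with f′(x) = 2x. Iterate:
  r_0 = 12 (mod 23)
  r_1 = 288 (mod 529)
  r_2 = 6636 (mod 12167)
  r_3 = 189141 (mod 279841)
  r_4 = 5506120 (mod 6436343)
Final: r_4 = 5506120, and one checks f(r_4) ≡ 0 mod 23^5.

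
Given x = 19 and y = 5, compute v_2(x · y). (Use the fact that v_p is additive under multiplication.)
v_2(95) = 0

v_p(x) = 0 (factor: 19 = 2^0 · 19); v_p(y) = 0 (factor: 5 = 2^0 · 5). Additivity: v_p(xy) = v_p(x) + v_p(y) = 0 + 0 = 0. (Direct check: xy = 95 = 2^0 · (95).)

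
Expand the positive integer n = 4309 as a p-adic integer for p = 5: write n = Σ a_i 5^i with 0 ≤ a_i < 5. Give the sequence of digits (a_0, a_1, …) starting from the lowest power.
(a_0, a_1, …) = (4, 1, 2, 4, 1, 1)

Repeated division by 5 gives the digits low-to-high: 4309 = 4 + 1·5^1 + 2·5^2 + 4·5^3 + 1·5^4 + 1·5^5. Digit sequence: (4, 1, 2, 4, 1, 1).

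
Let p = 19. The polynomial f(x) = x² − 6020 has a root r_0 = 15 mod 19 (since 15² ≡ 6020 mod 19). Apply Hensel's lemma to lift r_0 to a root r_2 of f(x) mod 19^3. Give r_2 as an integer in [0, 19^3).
r_2 = 5563 (mod 6859)

Hensel's recurrence: r_{i+1} = r_i − f(r_i)·(f′(r_i))^{-1} mod 19^{i+2}, with f′(x) = 2x. Iterate:
  r_0 = 15 (mod 19)
  r_1 = 148 (mod 361)
  r_2 = 5563 (mod 6859)
Final: r_2 = 5563, and one checks f(r_2) ≡ 0 mod 19^3.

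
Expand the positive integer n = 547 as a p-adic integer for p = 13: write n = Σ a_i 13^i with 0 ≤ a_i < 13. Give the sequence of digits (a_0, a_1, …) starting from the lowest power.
(a_0, a_1, …) = (1, 3, 3)

Repeated division by 13 gives the digits low-to-high: 547 = 1 + 3·13^1 + 3·13^2. Digit sequence: (1, 3, 3).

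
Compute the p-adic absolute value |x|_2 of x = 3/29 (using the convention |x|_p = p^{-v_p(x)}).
|3/29|_2 = 1

Step 1 — compute v_2(x) by factoring powers of 2 out of the numerator and denominator: v_2(3/29) = 0. Step 2 — apply |x|_p = p^{-v_p(x)} = 2^{0} = 1.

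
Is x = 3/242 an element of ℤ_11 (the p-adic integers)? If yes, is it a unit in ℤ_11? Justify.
x ∉ ℤ_11 (v_11(x) = -2 < 0)

ℤ_11 = {x ∈ ℚ_11 : v_11(x) ≥ 0} and ℤ_11^× = {x ∈ ℤ_11 : v_11(x) = 0}. Here v_11(3/242) = v_11(num) − v_11(den) = -2; compare against these criteria.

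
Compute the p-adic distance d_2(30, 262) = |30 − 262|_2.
d_2(30, 262) = 1/8

Step 1 — x − y = 30 − 262 = -232. Step 2 — v_2(-232) = 3 (factor: -232 = −(2^3 · 29); the sign does not affect v_p). Step 3 — |x − y|_2 = 2^{-3} = 1/8.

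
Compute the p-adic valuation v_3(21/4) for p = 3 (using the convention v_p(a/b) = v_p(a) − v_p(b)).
v_3(21/4) = 1

Factor powers of 3 from the numerator and denominator of the reduced fraction: 21 = 3^1 · 7 and 4 = 3^0 · 4. Apply v_p(a/b) = v_p(a) − v_p(b): v_3(21/4) = 1 − 0 = 1.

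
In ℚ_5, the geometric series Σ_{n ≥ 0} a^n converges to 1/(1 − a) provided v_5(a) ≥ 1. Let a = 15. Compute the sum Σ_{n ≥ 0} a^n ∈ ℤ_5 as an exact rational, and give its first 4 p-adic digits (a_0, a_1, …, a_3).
Σ a^n = 1/(1 − a) = -1/14;  first 4 digits = (1, 3, 4, 3)

v_5(a) = 1 ≥ 1, so the series converges in ℤ_5 to 1/(1 − a) = 1/(1 − 15) = -1/14. Expand this rational in ℤ_5: compute digits iteratively via d_i = x_i mod 5, x_{i+1} = (x_i − d_i)/5. The first 4 digits are (1, 3, 4, 3).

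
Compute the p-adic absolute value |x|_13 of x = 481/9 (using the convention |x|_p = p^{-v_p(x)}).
|481/9|_13 = 1/13

Step 1 — compute v_13(x) by factoring powers of 13 out of the numerator and denominator: v_13(481/9) = 1. Step 2 — apply |x|_p = p^{-v_p(x)} = 13^{-1} = 1/13.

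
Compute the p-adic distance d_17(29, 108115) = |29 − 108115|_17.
d_17(29, 108115) = 1/4913

Step 1 — x − y = 29 − 108115 = -108086. Step 2 — v_17(-108086) = 3 (factor: -108086 = −(17^3 · 22); the sign does not affect v_p). Step 3 — |x − y|_17 = 17^{-3} = 1/4913.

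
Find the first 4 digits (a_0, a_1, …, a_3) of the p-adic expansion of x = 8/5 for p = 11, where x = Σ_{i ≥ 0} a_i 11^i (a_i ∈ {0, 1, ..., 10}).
(a_0, …, a_3) = (6, 4, 4, 4)

v_11(8/5) = 0 (numerator and denominator both coprime to 11), so x ∈ ℤ_11^×. Compute digits iteratively via a_i = x_i mod 11, x_{i+1} = (x_i − a_i)/11, with x_0 = x:
  x_0 = 8/5;  a_0 = 6;  x_1 = (x_0 − 6)/11 = -2/5
  x_1 = -2/5;  a_1 = 4;  x_2 = (x_1 − 4)/11 = -2/5
  x_2 = -2/5;  a_2 = 4;  x_3 = (x_2 − 4)/11 = -2/5
  x_3 = -2/5;  a_3 = 4;  x_4 = (x_3 − 4)/11 = -2/5
Digits: (6, 4, 4, 4).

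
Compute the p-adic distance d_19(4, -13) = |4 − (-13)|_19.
d_19(4, -13) = 1

Step 1 — x − y = 4 − (-13) = 17. Step 2 — v_19(17) = 0 (factor: 17 = (19^0 · 17); the sign does not affect v_p). Step 3 — |x − y|_19 = 19^{0} = 1.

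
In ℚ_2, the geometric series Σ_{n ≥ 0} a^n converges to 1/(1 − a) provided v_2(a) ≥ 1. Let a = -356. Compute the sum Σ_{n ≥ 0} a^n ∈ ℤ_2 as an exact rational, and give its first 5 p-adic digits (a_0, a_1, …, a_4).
Σ a^n = 1/(1 − a) = 1/357;  first 5 digits = (1, 0, 1, 1, 0)

v_2(a) = 2 ≥ 1, so the series converges in ℤ_2 to 1/(1 − a) = 1/(1 − (-356)) = 1/357. Expand this rational in ℤ_2: compute digits iteratively via d_i = x_i mod 2, x_{i+1} = (x_i − d_i)/2. The first 5 digits are (1, 0, 1, 1, 0).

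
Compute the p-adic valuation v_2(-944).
v_2(-944) = 4

v_2(n) is the largest exponent k such that 2^k divides n. Factor out: -944 = -2^4 · 59. (Sign doesn't affect v_p.) So v_2(-944) = 4.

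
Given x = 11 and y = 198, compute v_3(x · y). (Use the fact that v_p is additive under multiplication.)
v_3(2178) = 2

v_p(x) = 0 (factor: 11 = 3^0 · 11); v_p(y) = 2 (factor: 198 = 3^2 · 22). Additivity: v_p(xy) = v_p(x) + v_p(y) = 0 + 2 = 2. (Direct check: xy = 2178 = 3^2 · (242).)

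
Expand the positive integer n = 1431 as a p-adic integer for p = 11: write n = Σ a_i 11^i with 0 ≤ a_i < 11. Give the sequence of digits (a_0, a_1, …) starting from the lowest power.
(a_0, a_1, …) = (1, 9, 0, 1)

Repeated division by 11 gives the digits low-to-high: 1431 = 1 + 9·11^1 + 1·11^3. Digit sequence: (1, 9, 0, 1).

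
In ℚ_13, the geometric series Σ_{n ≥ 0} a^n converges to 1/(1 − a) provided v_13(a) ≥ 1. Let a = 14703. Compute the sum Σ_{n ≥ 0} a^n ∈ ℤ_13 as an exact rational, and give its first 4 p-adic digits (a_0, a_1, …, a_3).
Σ a^n = 1/(1 − a) = -1/14702;  first 4 digits = (1, 0, 9, 6)

v_13(a) = 2 ≥ 1, so the series converges in ℤ_13 to 1/(1 − a) = 1/(1 − 14703) = -1/14702. Expand this rational in ℤ_13: compute digits iteratively via d_i = x_i mod 13, x_{i+1} = (x_i − d_i)/13. The first 4 digits are (1, 0, 9, 6).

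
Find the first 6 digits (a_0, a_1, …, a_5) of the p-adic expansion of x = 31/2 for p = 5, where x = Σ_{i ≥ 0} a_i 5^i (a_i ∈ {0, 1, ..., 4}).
(a_0, …, a_5) = (3, 0, 3, 2, 2, 2)

v_5(31/2) = 0 (numerator and denominator both coprime to 5), so x ∈ ℤ_5^×. Compute digits iteratively via a_i = x_i mod 5, x_{i+1} = (x_i − a_i)/5, with x_0 = x:
  x_0 = 31/2;  a_0 = 3;  x_1 = (x_0 − 3)/5 = 5/2
  x_1 = 5/2;  a_1 = 0;  x_2 = (x_1 − 0)/5 = 1/2
  x_2 = 1/2;  a_2 = 3;  x_3 = (x_2 − 3)/5 = -1/2
  x_3 = -1/2;  a_3 = 2;  x_4 = (x_3 − 2)/5 = -1/2
  x_4 = -1/2;  a_4 = 2;  x_5 = (x_4 − 2)/5 = -1/2
  x_5 = -1/2;  a_5 = 2;  x_6 = (x_5 − 2)/5 = -1/2
Digits: (3, 0, 3, 2, 2, 2).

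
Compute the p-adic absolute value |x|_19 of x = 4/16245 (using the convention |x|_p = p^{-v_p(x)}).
|4/16245|_19 = 361

Step 1 — compute v_19(x) by factoring powers of 19 out of the numerator and denominator: v_19(4/16245) = -2. Step 2 — apply |x|_p = p^{-v_p(x)} = 19^{2} = 361.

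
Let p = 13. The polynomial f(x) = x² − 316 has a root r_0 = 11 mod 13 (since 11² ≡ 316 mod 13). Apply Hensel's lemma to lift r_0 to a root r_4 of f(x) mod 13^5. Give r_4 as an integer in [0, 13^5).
r_4 = 142049 (mod 371293)

Hensel's recurrence: r_{i+1} = r_i − f(r_i)·(f′(r_i))^{-1} mod 13^{i+2}, with f′(x) = 2x. Iterate:
  r_0 = 11 (mod 13)
  r_1 = 89 (mod 169)
  r_2 = 1441 (mod 2197)
  r_3 = 27805 (mod 28561)
  r_4 = 142049 (mod 371293)
Final: r_4 = 142049, and one checks f(r_4) ≡ 0 mod 13^5.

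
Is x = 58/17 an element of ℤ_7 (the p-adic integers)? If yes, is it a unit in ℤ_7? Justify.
x ∈ ℤ_7^× (unit); v_7(x) = 0

ℤ_7 = {x ∈ ℚ_7 : v_7(x) ≥ 0} and ℤ_7^× = {x ∈ ℤ_7 : v_7(x) = 0}. Here v_7(58/17) = v_7(num) − v_7(den) = 0; compare against these criteria.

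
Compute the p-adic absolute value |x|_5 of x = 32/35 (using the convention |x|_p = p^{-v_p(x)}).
|32/35|_5 = 5

Step 1 — compute v_5(x) by factoring powers of 5 out of the numerator and denominator: v_5(32/35) = -1. Step 2 — apply |x|_p = p^{-v_p(x)} = 5^{1} = 5.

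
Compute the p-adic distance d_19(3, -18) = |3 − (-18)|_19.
d_19(3, -18) = 1

Step 1 — x − y = 3 − (-18) = 21. Step 2 — v_19(21) = 0 (factor: 21 = (19^0 · 21); the sign does not affect v_p). Step 3 — |x − y|_19 = 19^{0} = 1.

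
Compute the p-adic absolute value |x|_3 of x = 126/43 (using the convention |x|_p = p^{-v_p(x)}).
|126/43|_3 = 1/9

Step 1 — compute v_3(x) by factoring powers of 3 out of the numerator and denominator: v_3(126/43) = 2. Step 2 — apply |x|_p = p^{-v_p(x)} = 3^{-2} = 1/9.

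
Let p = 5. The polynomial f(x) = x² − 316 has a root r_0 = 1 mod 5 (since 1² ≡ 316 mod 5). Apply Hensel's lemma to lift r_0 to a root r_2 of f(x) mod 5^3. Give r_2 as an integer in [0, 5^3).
r_2 = 21 (mod 125)

Hensel's recurrence: r_{i+1} = r_i − f(r_i)·(f′(r_i))^{-1} mod 5^{i+2}, with f′(x) = 2x. Iterate:
  r_0 = 1 (mod 5)
  r_1 = 21 (mod 25)
  r_2 = 21 (mod 125)
Final: r_2 = 21, and one checks f(r_2) ≡ 0 mod 5^3.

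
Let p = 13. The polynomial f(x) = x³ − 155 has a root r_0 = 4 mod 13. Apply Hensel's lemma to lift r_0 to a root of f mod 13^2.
r_1 = 108 (mod 169)

Hensel: r_{i+1} = r_i − f(r_i)/f′(r_i) mod 13^{i+2}, where f′(x) = 3x². Iterate:
  r_0 = 4 (mod 13)
  r_1 = 108 (mod 169)
Final: r = 108 with f(r) ≡ 0 mod 13^2.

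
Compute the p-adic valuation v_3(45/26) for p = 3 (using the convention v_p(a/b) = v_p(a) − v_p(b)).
v_3(45/26) = 2

Factor powers of 3 from the numerator and denominator of the reduced fraction: 45 = 3^2 · 5 and 26 = 3^0 · 26. Apply v_p(a/b) = v_p(a) − v_p(b): v_3(45/26) = 2 − 0 = 2.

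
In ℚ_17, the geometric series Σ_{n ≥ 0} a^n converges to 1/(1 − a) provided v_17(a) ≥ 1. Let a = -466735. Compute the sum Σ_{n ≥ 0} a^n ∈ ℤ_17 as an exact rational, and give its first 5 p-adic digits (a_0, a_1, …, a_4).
Σ a^n = 1/(1 − a) = 1/466736;  first 5 digits = (1, 0, 0, 7, 11)

v_17(a) = 3 ≥ 1, so the series converges in ℤ_17 to 1/(1 − a) = 1/(1 − (-466735)) = 1/466736. Expand this rational in ℤ_17: compute digits iteratively via d_i = x_i mod 17, x_{i+1} = (x_i − d_i)/17. The first 5 digits are (1, 0, 0, 7, 11).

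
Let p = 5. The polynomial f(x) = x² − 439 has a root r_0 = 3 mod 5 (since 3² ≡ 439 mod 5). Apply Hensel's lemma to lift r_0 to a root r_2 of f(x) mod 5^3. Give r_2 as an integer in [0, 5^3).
r_2 = 8 (mod 125)

Hensel's recurrence: r_{i+1} = r_i − f(r_i)·(f′(r_i))^{-1} mod 5^{i+2}, with f′(x) = 2x. Iterate:
  r_0 = 3 (mod 5)
  r_1 = 8 (mod 25)
  r_2 = 8 (mod 125)
Final: r_2 = 8, and one checks f(r_2) ≡ 0 mod 5^3.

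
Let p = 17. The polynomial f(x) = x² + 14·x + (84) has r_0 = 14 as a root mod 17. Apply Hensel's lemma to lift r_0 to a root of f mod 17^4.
r_3 = 81597 (mod 83521)

Hensel: r_{i+1} = r_i − f(r_i)·(f′(r_i))^{-1} mod 17^{i+2}, f′(x) = 2x + 14. Iterate:
  r_0 = 14 (mod 17)
  r_1 = 99 (mod 289)
  r_2 = 2989 (mod 4913)
  r_3 = 81597 (mod 83521)
Final: r = 81597 satisfies f(r) ≡ 0 mod 17^4.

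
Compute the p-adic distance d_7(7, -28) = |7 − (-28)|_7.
d_7(7, -28) = 1/7

Step 1 — x − y = 7 − (-28) = 35. Step 2 — v_7(35) = 1 (factor: 35 = (7^1 · 5); the sign does not affect v_p). Step 3 — |x − y|_7 = 7^{-1} = 1/7.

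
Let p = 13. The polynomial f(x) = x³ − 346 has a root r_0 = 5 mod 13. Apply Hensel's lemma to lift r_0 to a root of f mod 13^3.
r_2 = 1227 (mod 2197)

Hensel: r_{i+1} = r_i − f(r_i)/f′(r_i) mod 13^{i+2}, where f′(x) = 3x². Iterate:
  r_0 = 5 (mod 13)
  r_1 = 44 (mod 169)
  r_2 = 1227 (mod 2197)
Final: r = 1227 with f(r) ≡ 0 mod 13^3.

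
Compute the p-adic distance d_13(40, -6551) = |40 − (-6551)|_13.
d_13(40, -6551) = 1/2197

Step 1 — x − y = 40 − (-6551) = 6591. Step 2 — v_13(6591) = 3 (factor: 6591 = (13^3 · 3); the sign does not affect v_p). Step 3 — |x − y|_13 = 13^{-3} = 1/2197.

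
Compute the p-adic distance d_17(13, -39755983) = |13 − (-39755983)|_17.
d_17(13, -39755983) = 1/1419857

Step 1 — x − y = 13 − (-39755983) = 39755996. Step 2 — v_17(39755996) = 5 (factor: 39755996 = (17^5 · 28); the sign does not affect v_p). Step 3 — |x − y|_17 = 17^{-5} = 1/1419857.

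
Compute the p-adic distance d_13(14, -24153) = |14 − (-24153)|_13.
d_13(14, -24153) = 1/2197

Step 1 — x − y = 14 − (-24153) = 24167. Step 2 — v_13(24167) = 3 (factor: 24167 = (13^3 · 11); the sign does not affect v_p). Step 3 — |x − y|_13 = 13^{-3} = 1/2197.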